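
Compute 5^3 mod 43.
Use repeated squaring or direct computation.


5^1 mod 43 = 5
5^2 mod 43 = 25
5^3 mod 43 = 39


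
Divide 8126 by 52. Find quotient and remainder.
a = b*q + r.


8126 = 52 * 156 + 14
Check: 8112 + 14 = 8126

q = 156, r = 14


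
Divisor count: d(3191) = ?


3191 = 3191^1
d(3191) = (1+1) = 2

2 divisors


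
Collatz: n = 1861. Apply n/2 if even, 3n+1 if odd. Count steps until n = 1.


1861 → 5584 → 2792 → 1396 → 698 → 349 → 1048 → 524 → 262 → 131 → 394 → 197 → 592 → 296 → 148 → 74 → 37 → 112 → 56 → 28 → 14 → 7 → 22 → 11 → 34 → 17 → 52 → 26 → 13 → 40 → 20 → 10 → 5 → 16 → 8 → 4 → 2 → 1
Total steps = 37

37 steps


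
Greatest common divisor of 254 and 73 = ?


254 = 3 * 73 + 35
73 = 2 * 35 + 3
35 = 11 * 3 + 2
3 = 1 * 2 + 1
2 = 2 * 1 + 0
GCD = 1


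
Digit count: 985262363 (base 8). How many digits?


985262363 in base 8 = 7256364433
Number of digits = 10

10 digits (base 8)


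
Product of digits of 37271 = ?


3 × 7 × 2 × 7 × 1 = 294


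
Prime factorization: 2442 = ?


2442 / 2 = 1221
1221 / 3 = 407
407 / 11 = 37
37 / 37 = 1
2442 = 2 × 3 × 11 × 37


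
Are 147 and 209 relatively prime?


Euclidean algorithm:
209 = 1 * 147 + 62
147 = 2 * 62 + 23
62 = 2 * 23 + 16
23 = 1 * 16 + 7
16 = 2 * 7 + 2
7 = 3 * 2 + 1
2 = 2 * 1 + 0
GCD(147, 209) = 1

Yes, coprime (GCD = 1)


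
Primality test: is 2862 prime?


2862 / 2 = 1431 (exact division)
2862 is NOT prime.

No, 2862 is not prime


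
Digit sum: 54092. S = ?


5 + 4 + 0 + 9 + 2 = 20


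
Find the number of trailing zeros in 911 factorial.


floor(911/5) = 182
floor(911/25) = 36
floor(911/125) = 7
floor(911/625) = 1
Total = 226

226 trailing zeros


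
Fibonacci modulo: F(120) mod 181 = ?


F(k) mod 181 for k=1..120:
1, 1, 2, 3, 5, 8, 13, 21, 34, 55, 89, 144, 52, 15, 67, 82, 149, 50, 18, 68, 86, 154, 59, 32, 91, 123, 33, 156, 8, 164, 172, 155, 146, 120, 85, 24, 109, 133, 61, 13, 74, 87, 161, 67, 47, 114, 161, 94, 74, 168, 61, 48, 109, 157, 85, 61, 146, 26, 172, 17, 8, 25, 33, 58, 91, 149, 59, 27, 86, 113, 18, 131, 149, 99, 67, 166, 52, 37, 89, 126, 34, 160, 13, 173, 5, 178, 2, 180, 1, 0, 1, 1, 2, 3, 5, 8, 13, 21, 34, 55, 89, 144, 52, 15, 67, 82, 149, 50, 18, 68, 86, 154, 59, 32, 91, 123, 33, 156, 8, 164
F(120) mod 181 = 164


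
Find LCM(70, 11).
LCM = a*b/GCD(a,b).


GCD(70, 11) = 1
LCM = 70*11/1 = 770/1 = 770

LCM = 770


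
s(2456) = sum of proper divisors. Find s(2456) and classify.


Proper divisors: 1, 2, 4, 8, 307, 614, 1228
Sum = 1 + 2 + 4 + 8 + 307 + 614 + 1228 = 2164
2164 < 2456 → deficient

s(2456) = 2164 (deficient)


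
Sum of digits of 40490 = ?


4 + 0 + 4 + 9 + 0 = 17


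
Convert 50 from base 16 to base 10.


50 (base 16) = 80 (decimal)
80 (decimal) = 80 (base 10)


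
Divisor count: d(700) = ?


700 = 2^2 × 5^2 × 7^1
d(700) = (2+1) × (2+1) × (1+1) = 18

18 divisors


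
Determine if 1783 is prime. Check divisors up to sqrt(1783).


Check divisors up to sqrt(1783) = 42.2256
No divisors found.
1783 is prime.

Yes, 1783 is prime


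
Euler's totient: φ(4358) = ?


4358 = 2 × 2179
Prime factors: 2, 2179
φ(4358) = 4358 × (1-1/2) × (1-1/2179)
= 4358 × 1/2 × 2178/2179 = 2178

φ(4358) = 2178


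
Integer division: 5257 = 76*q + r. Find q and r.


5257 = 76 * 69 + 13
Check: 5244 + 13 = 5257

q = 69, r = 13


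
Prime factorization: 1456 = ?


1456 / 2 = 728
728 / 2 = 364
364 / 2 = 182
182 / 2 = 91
91 / 7 = 13
13 / 13 = 1
1456 = 2^4 × 7 × 13


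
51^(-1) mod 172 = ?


Use the extended Euclidean algorithm on (172, 51); each row r = 172*s + 51*t:
r=172, s=1, t=0
r=51, s=0, t=1
q=3: r=19, s=1, t=-3   [172*(1) + 51*(-3) = 19]
q=2: r=13, s=-2, t=7   [172*(-2) + 51*(7) = 13]
q=1: r=6, s=3, t=-10   [172*(3) + 51*(-10) = 6]
q=2: r=1, s=-8, t=27   [172*(-8) + 51*(27) = 1]
q=6: r=0, s=51, t=-172   [172*(51) + 51*(-172) = 0]
GCD = 1 with t = 27, so 51*(27) ≡ 1 (mod 172)
Inverse = 27 mod 172 = 27
Check: 51 * 27 = 1377 ≡ 1 (mod 172)

51^(-1) ≡ 27 (mod 172)


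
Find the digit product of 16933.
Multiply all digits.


1 × 6 × 9 × 3 × 3 = 486


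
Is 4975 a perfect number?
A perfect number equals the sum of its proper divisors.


Proper divisors of 4975: 1, 5, 25, 199, 995
Sum = 1 + 5 + 25 + 199 + 995 = 1225

No, 4975 is not perfect (1225 ≠ 4975)


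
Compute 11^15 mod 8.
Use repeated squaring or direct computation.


11^1 mod 8 = 3
11^2 mod 8 = 1
11^3 mod 8 = 3
11^4 mod 8 = 1
11^5 mod 8 = 3
11^6 mod 8 = 1
11^7 mod 8 = 3
11^8 mod 8 = 1
11^9 mod 8 = 3
11^10 mod 8 = 1
11^11 mod 8 = 3
11^12 mod 8 = 1
11^13 mod 8 = 3
11^14 mod 8 = 1
11^15 mod 8 = 3


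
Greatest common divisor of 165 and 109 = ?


165 = 1 * 109 + 56
109 = 1 * 56 + 53
56 = 1 * 53 + 3
53 = 17 * 3 + 2
3 = 1 * 2 + 1
2 = 2 * 1 + 0
GCD = 1


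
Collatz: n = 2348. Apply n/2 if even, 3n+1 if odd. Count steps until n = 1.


2348 → 1174 → 587 → 1762 → 881 → 2644 → 1322 → 661 → 1984 → 992 → 496 → 248 → 124 → 62 → 31 → 94 → 47 → 142 → 71 → 214 → 107 → 322 → 161 → 484 → 242 → 121 → 364 → 182 → 91 → 274 → 137 → 412 → 206 → 103 → 310 → 155 → 466 → 233 → 700 → 350 → 175 → 526 → 263 → 790 → 395 → 1186 → 593 → 1780 → 890 → 445 → 1336 → 668 → 334 → 167 → 502 → 251 → 754 → 377 → 1132 → 566 → 283 → 850 → 425 → 1276 → 638 → 319 → 958 → 479 → 1438 → 719 → 2158 → 1079 → 3238 → 1619 → 4858 → 2429 → 7288 → 3644 → 1822 → 911 → 2734 → 1367 → 4102 → 2051 → 6154 → 3077 → 9232 → 4616 → 2308 → 1154 → 577 → 1732 → 866 → 433 → 1300 → 650 → 325 → 976 → 488 → 244 → 122 → 61 → 184 → 92 → 46 → 23 → 70 → 35 → 106 → 53 → 160 → 80 → 40 → 20 → 10 → 5 → 16 → 8 → 4 → 2 → 1
Total steps = 120

120 steps


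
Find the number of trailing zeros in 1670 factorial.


floor(1670/5) = 334
floor(1670/25) = 66
floor(1670/125) = 13
floor(1670/625) = 2
Total = 415

415 trailing zeros


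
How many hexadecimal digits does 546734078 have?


546734078 in base 16 = 20967FFE
Number of digits = 8

8 digits (base 16)


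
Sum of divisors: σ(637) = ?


Divisors of 637: 1, 7, 13, 49, 91, 637
Sum = 1 + 7 + 13 + 49 + 91 + 637 = 798

σ(637) = 798


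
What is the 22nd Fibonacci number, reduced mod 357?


F(k) mod 357 for k=1..22:
1, 1, 2, 3, 5, 8, 13, 21, 34, 55, 89, 144, 233, 20, 253, 273, 169, 85, 254, 339, 236, 218
F(22) mod 357 = 218


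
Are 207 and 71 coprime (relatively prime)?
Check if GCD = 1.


Euclidean algorithm:
207 = 2 * 71 + 65
71 = 1 * 65 + 6
65 = 10 * 6 + 5
6 = 1 * 5 + 1
5 = 5 * 1 + 0
GCD(207, 71) = 1

Yes, coprime (GCD = 1)


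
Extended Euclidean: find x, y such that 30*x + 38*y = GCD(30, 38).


Tabular extended Euclidean (each row: r = 30*s + 38*t):
r=30, s=1, t=0
r=38, s=0, t=1
q=0: r=30, s=1, t=0   [30*(1) + 38*(0) = 30]
q=1: r=8, s=-1, t=1   [30*(-1) + 38*(1) = 8]
q=3: r=6, s=4, t=-3   [30*(4) + 38*(-3) = 6]
q=1: r=2, s=-5, t=4   [30*(-5) + 38*(4) = 2]
q=3: r=0, s=19, t=-15   [30*(19) + 38*(-15) = 0]
GCD = 2; from the row with r=2: x=-5, y=4
Check: 30*(-5) + 38*(4) = -150 + 152 = 2

GCD = 2, x = -5, y = 4


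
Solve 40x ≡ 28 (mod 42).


GCD(40, 42) = 2 divides 28
Divide: 20x ≡ 14 (mod 21)
x ≡ 7 (mod 21)


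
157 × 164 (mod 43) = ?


157 × 164 = 25748
25748 mod 43 = 34


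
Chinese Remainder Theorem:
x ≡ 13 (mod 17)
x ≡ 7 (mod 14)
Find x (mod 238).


M = 17*14 = 238
M1 = M/17 = 14, M2 = M/14 = 17
M1^(-1) mod 17 = 11, M2^(-1) mod 14 = 5
x = 13*14*11 + 7*17*5 = 2597
2597 mod 238 = 217
Check: 217 mod 17 = 13 ✓, 217 mod 14 = 7 ✓

x ≡ 217 (mod 238)


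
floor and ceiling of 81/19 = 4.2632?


81/19 = 4.2632
floor = 4
ceil = 5

floor = 4, ceil = 5


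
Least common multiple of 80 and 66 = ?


GCD(80, 66) = 2
LCM = 80*66/2 = 5280/2 = 2640

LCM = 2640


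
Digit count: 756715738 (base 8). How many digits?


756715738 in base 8 = 5506510332
Number of digits = 10

10 digits (base 8)


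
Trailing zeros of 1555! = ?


floor(1555/5) = 311
floor(1555/25) = 62
floor(1555/125) = 12
floor(1555/625) = 2
Total = 387

387 trailing zeros


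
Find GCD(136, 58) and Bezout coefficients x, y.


Tabular extended Euclidean (each row: r = 136*s + 58*t):
r=136, s=1, t=0
r=58, s=0, t=1
q=2: r=20, s=1, t=-2   [136*(1) + 58*(-2) = 20]
q=2: r=18, s=-2, t=5   [136*(-2) + 58*(5) = 18]
q=1: r=2, s=3, t=-7   [136*(3) + 58*(-7) = 2]
q=9: r=0, s=-29, t=68   [136*(-29) + 58*(68) = 0]
GCD = 2; from the row with r=2: x=3, y=-7
Check: 136*(3) + 58*(-7) = 408 - 406 = 2

GCD = 2, x = 3, y = -7


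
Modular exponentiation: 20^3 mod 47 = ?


20^1 mod 47 = 20
20^2 mod 47 = 24
20^3 mod 47 = 10


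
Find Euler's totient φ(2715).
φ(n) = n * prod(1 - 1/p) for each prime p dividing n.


2715 = 3 × 5 × 181
Prime factors: 3, 5, 181
φ(2715) = 2715 × (1-1/3) × (1-1/5) × (1-1/181)
= 2715 × 2/3 × 4/5 × 180/181 = 1440

φ(2715) = 1440


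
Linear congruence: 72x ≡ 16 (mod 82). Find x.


GCD(72, 82) = 2 divides 16
Divide: 36x ≡ 8 (mod 41)
x ≡ 23 (mod 41)


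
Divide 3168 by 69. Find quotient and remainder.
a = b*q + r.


3168 = 69 * 45 + 63
Check: 3105 + 63 = 3168

q = 45, r = 63


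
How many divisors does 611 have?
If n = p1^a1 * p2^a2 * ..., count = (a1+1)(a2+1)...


611 = 13^1 × 47^1
d(611) = (1+1) × (1+1) = 4

4 divisors


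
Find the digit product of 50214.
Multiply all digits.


5 × 0 × 2 × 1 × 4 = 0


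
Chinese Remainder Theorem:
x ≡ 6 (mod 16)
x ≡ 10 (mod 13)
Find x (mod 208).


M = 16*13 = 208
M1 = M/16 = 13, M2 = M/13 = 16
M1^(-1) mod 16 = 5, M2^(-1) mod 13 = 9
x = 6*13*5 + 10*16*9 = 1830
1830 mod 208 = 166
Check: 166 mod 16 = 6 ✓, 166 mod 13 = 10 ✓

x ≡ 166 (mod 208)


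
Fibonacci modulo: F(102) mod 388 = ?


F(k) mod 388 for k=1..102:
1, 1, 2, 3, 5, 8, 13, 21, 34, 55, 89, 144, 233, 377, 222, 211, 45, 256, 301, 169, 82, 251, 333, 196, 141, 337, 90, 39, 129, 168, 297, 77, 374, 63, 49, 112, 161, 273, 46, 319, 365, 296, 273, 181, 66, 247, 313, 172, 97, 269, 366, 247, 225, 84, 309, 5, 314, 319, 245, 176, 33, 209, 242, 63, 305, 368, 285, 265, 162, 39, 201, 240, 53, 293, 346, 251, 209, 72, 281, 353, 246, 211, 69, 280, 349, 241, 202, 55, 257, 312, 181, 105, 286, 3, 289, 292, 193, 97, 290, 387, 289, 288
F(102) mod 388 = 288


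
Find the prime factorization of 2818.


2818 / 2 = 1409
1409 / 1409 = 1
2818 = 2 × 1409


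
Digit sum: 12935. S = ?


1 + 2 + 9 + 3 + 5 = 20


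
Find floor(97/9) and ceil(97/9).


97/9 = 10.7778
floor = 10
ceil = 11

floor = 10, ceil = 11


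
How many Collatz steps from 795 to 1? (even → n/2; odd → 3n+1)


795 → 2386 → 1193 → 3580 → 1790 → 895 → 2686 → 1343 → 4030 → 2015 → 6046 → 3023 → 9070 → 4535 → 13606 → 6803 → 20410 → 10205 → 30616 → 15308 → 7654 → 3827 → 11482 → 5741 → 17224 → 8612 → 4306 → 2153 → 6460 → 3230 → 1615 → 4846 → 2423 → 7270 → 3635 → 10906 → 5453 → 16360 → 8180 → 4090 → 2045 → 6136 → 3068 → 1534 → 767 → 2302 → 1151 → 3454 → 1727 → 5182 → 2591 → 7774 → 3887 → 11662 → 5831 → 17494 → 8747 → 26242 → 13121 → 39364 → 19682 → 9841 → 29524 → 14762 → 7381 → 22144 → 11072 → 5536 → 2768 → 1384 → 692 → 346 → 173 → 520 → 260 → 130 → 65 → 196 → 98 → 49 → 148 → 74 → 37 → 112 → 56 → 28 → 14 → 7 → 22 → 11 → 34 → 17 → 52 → 26 → 13 → 40 → 20 → 10 → 5 → 16 → 8 → 4 → 2 → 1
Total steps = 103

103 steps


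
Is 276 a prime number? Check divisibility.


276 / 2 = 138 (exact division)
276 is NOT prime.

No, 276 is not prime


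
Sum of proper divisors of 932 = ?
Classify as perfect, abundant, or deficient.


Proper divisors: 1, 2, 4, 233, 466
Sum = 1 + 2 + 4 + 233 + 466 = 706
706 < 932 → deficient

s(932) = 706 (deficient)


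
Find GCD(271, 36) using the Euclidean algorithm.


271 = 7 * 36 + 19
36 = 1 * 19 + 17
19 = 1 * 17 + 2
17 = 8 * 2 + 1
2 = 2 * 1 + 0
GCD = 1


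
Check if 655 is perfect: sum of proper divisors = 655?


Proper divisors of 655: 1, 5, 131
Sum = 1 + 5 + 131 = 137

No, 655 is not perfect (137 ≠ 655)


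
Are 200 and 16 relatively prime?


Euclidean algorithm:
200 = 12 * 16 + 8
16 = 2 * 8 + 0
GCD(200, 16) = 8

No, not coprime (GCD = 8)


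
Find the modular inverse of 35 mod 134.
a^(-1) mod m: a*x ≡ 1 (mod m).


Use the extended Euclidean algorithm on (134, 35); each row r = 134*s + 35*t:
r=134, s=1, t=0
r=35, s=0, t=1
q=3: r=29, s=1, t=-3   [134*(1) + 35*(-3) = 29]
q=1: r=6, s=-1, t=4   [134*(-1) + 35*(4) = 6]
q=4: r=5, s=5, t=-19   [134*(5) + 35*(-19) = 5]
q=1: r=1, s=-6, t=23   [134*(-6) + 35*(23) = 1]
q=5: r=0, s=35, t=-134   [134*(35) + 35*(-134) = 0]
GCD = 1 with t = 23, so 35*(23) ≡ 1 (mod 134)
Inverse = 23 mod 134 = 23
Check: 35 * 23 = 805 ≡ 1 (mod 134)

35^(-1) ≡ 23 (mod 134)


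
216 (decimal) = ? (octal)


216 (base 10) = 216 (decimal)
216 (decimal) = 330 (base 8)


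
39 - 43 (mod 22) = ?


39 - 43 = -4
-4 mod 22 = 18


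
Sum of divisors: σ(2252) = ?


Divisors of 2252: 1, 2, 4, 563, 1126, 2252
Sum = 1 + 2 + 4 + 563 + 1126 + 2252 = 3948

σ(2252) = 3948


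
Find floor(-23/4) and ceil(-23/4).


-23/4 = -5.7500
floor = -6
ceil = -5

floor = -6, ceil = -5


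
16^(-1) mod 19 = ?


Use the extended Euclidean algorithm on (19, 16); each row r = 19*s + 16*t:
r=19, s=1, t=0
r=16, s=0, t=1
q=1: r=3, s=1, t=-1   [19*(1) + 16*(-1) = 3]
q=5: r=1, s=-5, t=6   [19*(-5) + 16*(6) = 1]
q=3: r=0, s=16, t=-19   [19*(16) + 16*(-19) = 0]
GCD = 1 with t = 6, so 16*(6) ≡ 1 (mod 19)
Inverse = 6 mod 19 = 6
Check: 16 * 6 = 96 ≡ 1 (mod 19)

16^(-1) ≡ 6 (mod 19)


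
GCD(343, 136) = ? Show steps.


343 = 2 * 136 + 71
136 = 1 * 71 + 65
71 = 1 * 65 + 6
65 = 10 * 6 + 5
6 = 1 * 5 + 1
5 = 5 * 1 + 0
GCD = 1


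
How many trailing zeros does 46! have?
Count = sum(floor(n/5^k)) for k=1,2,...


floor(46/5) = 9
floor(46/25) = 1
Total = 10

10 trailing zeros


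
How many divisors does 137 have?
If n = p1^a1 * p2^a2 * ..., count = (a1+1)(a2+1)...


137 = 137^1
d(137) = (1+1) = 2

2 divisors


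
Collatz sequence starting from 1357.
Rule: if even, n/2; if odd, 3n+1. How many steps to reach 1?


1357 → 4072 → 2036 → 1018 → 509 → 1528 → 764 → 382 → 191 → 574 → 287 → 862 → 431 → 1294 → 647 → 1942 → 971 → 2914 → 1457 → 4372 → 2186 → 1093 → 3280 → 1640 → 820 → 410 → 205 → 616 → 308 → 154 → 77 → 232 → 116 → 58 → 29 → 88 → 44 → 22 → 11 → 34 → 17 → 52 → 26 → 13 → 40 → 20 → 10 → 5 → 16 → 8 → 4 → 2 → 1
Total steps = 52

52 steps


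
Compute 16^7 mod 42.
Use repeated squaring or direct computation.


16^1 mod 42 = 16
16^2 mod 42 = 4
16^3 mod 42 = 22
16^4 mod 42 = 16
16^5 mod 42 = 4
16^6 mod 42 = 22
16^7 mod 42 = 16


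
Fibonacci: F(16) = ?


Sequence: 1, 1, 2, 3, 5, 8, 13, 21, 34, 55, 89, 144, 233, 377, 610, 987
F(16) = 987


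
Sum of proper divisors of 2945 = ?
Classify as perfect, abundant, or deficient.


Proper divisors: 1, 5, 19, 31, 95, 155, 589
Sum = 1 + 5 + 19 + 31 + 95 + 155 + 589 = 895
895 < 2945 → deficient

s(2945) = 895 (deficient)


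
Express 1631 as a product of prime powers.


1631 / 7 = 233
233 / 233 = 1
1631 = 7 × 233


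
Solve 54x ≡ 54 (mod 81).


GCD(54, 81) = 27 divides 54
Divide: 2x ≡ 2 (mod 3)
x ≡ 1 (mod 3)


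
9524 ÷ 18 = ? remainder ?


9524 = 18 * 529 + 2
Check: 9522 + 2 = 9524

q = 529, r = 2


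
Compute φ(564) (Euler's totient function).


564 = 2^2 × 3 × 47
Prime factors: 2, 3, 47
φ(564) = 564 × (1-1/2) × (1-1/3) × (1-1/47)
= 564 × 1/2 × 2/3 × 46/47 = 184

φ(564) = 184


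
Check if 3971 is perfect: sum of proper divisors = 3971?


Proper divisors of 3971: 1, 11, 19, 209, 361
Sum = 1 + 11 + 19 + 209 + 361 = 601

No, 3971 is not perfect (601 ≠ 3971)


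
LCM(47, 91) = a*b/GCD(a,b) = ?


GCD(47, 91) = 1
LCM = 47*91/1 = 4277/1 = 4277

LCM = 4277


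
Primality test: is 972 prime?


972 / 2 = 486 (exact division)
972 is NOT prime.

No, 972 is not prime


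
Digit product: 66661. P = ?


6 × 6 × 6 × 6 × 1 = 1296


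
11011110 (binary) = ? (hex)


11011110 (base 2) = 222 (decimal)
222 (decimal) = DE (base 16)


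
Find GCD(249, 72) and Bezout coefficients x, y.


Tabular extended Euclidean (each row: r = 249*s + 72*t):
r=249, s=1, t=0
r=72, s=0, t=1
q=3: r=33, s=1, t=-3   [249*(1) + 72*(-3) = 33]
q=2: r=6, s=-2, t=7   [249*(-2) + 72*(7) = 6]
q=5: r=3, s=11, t=-38   [249*(11) + 72*(-38) = 3]
q=2: r=0, s=-24, t=83   [249*(-24) + 72*(83) = 0]
GCD = 3; from the row with r=3: x=11, y=-38
Check: 249*(11) + 72*(-38) = 2739 - 2736 = 3

GCD = 3, x = 11, y = -38


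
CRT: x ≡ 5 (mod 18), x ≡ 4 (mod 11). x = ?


M = 18*11 = 198
M1 = M/18 = 11, M2 = M/11 = 18
M1^(-1) mod 18 = 5, M2^(-1) mod 11 = 8
x = 5*11*5 + 4*18*8 = 851
851 mod 198 = 59
Check: 59 mod 18 = 5 ✓, 59 mod 11 = 4 ✓

x ≡ 59 (mod 198)


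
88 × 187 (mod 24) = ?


88 × 187 = 16456
16456 mod 24 = 16


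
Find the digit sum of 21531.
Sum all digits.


2 + 1 + 5 + 3 + 1 = 12


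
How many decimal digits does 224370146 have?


224370146 has 9 digits in base 10
floor(log10(224370146)) + 1 = floor(8.3510) + 1 = 9

9 digits (base 10)


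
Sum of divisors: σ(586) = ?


Divisors of 586: 1, 2, 293, 586
Sum = 1 + 2 + 293 + 586 = 882

σ(586) = 882


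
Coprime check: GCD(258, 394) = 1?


Euclidean algorithm:
394 = 1 * 258 + 136
258 = 1 * 136 + 122
136 = 1 * 122 + 14
122 = 8 * 14 + 10
14 = 1 * 10 + 4
10 = 2 * 4 + 2
4 = 2 * 2 + 0
GCD(258, 394) = 2

No, not coprime (GCD = 2)


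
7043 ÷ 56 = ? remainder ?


7043 = 56 * 125 + 43
Check: 7000 + 43 = 7043

q = 125, r = 43


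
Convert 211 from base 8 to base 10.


211 (base 8) = 137 (decimal)
137 (decimal) = 137 (base 10)


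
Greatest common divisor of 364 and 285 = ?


364 = 1 * 285 + 79
285 = 3 * 79 + 48
79 = 1 * 48 + 31
48 = 1 * 31 + 17
31 = 1 * 17 + 14
17 = 1 * 14 + 3
14 = 4 * 3 + 2
3 = 1 * 2 + 1
2 = 2 * 1 + 0
GCD = 1


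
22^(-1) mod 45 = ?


Use the extended Euclidean algorithm on (45, 22); each row r = 45*s + 22*t:
r=45, s=1, t=0
r=22, s=0, t=1
q=2: r=1, s=1, t=-2   [45*(1) + 22*(-2) = 1]
q=22: r=0, s=-22, t=45   [45*(-22) + 22*(45) = 0]
GCD = 1 with t = -2, so 22*(-2) ≡ 1 (mod 45)
Inverse = -2 mod 45 = 43
Check: 22 * 43 = 946 ≡ 1 (mod 45)

22^(-1) ≡ 43 (mod 45)


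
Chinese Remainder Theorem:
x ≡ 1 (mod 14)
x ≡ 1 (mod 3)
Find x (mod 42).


M = 14*3 = 42
M1 = M/14 = 3, M2 = M/3 = 14
M1^(-1) mod 14 = 5, M2^(-1) mod 3 = 2
x = 1*3*5 + 1*14*2 = 43
43 mod 42 = 1
Check: 1 mod 14 = 1 ✓, 1 mod 3 = 1 ✓

x ≡ 1 (mod 42)


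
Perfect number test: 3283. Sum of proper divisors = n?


Proper divisors of 3283: 1, 7, 49, 67, 469
Sum = 1 + 7 + 49 + 67 + 469 = 593

No, 3283 is not perfect (593 ≠ 3283)


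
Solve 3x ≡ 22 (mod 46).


GCD(3, 46) = 1, unique solution
a^(-1) mod 46 = 31
x = 31 * 22 mod 46 = 38

x ≡ 38 (mod 46)


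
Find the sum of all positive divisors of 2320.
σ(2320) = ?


Divisors of 2320: 1, 2, 4, 5, 8, 10, 16, 20, 29, 40, 58, 80, 116, 145, 232, 290, 464, 580, 1160, 2320
Sum = 1 + 2 + 4 + 5 + 8 + 10 + 16 + 20 + 29 + 40 + 58 + 80 + 116 + 145 + 232 + 290 + 464 + 580 + 1160 + 2320 = 5580

σ(2320) = 5580


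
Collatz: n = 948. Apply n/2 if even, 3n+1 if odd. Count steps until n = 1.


948 → 474 → 237 → 712 → 356 → 178 → 89 → 268 → 134 → 67 → 202 → 101 → 304 → 152 → 76 → 38 → 19 → 58 → 29 → 88 → 44 → 22 → 11 → 34 → 17 → 52 → 26 → 13 → 40 → 20 → 10 → 5 → 16 → 8 → 4 → 2 → 1
Total steps = 36

36 steps


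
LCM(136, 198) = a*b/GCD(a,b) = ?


GCD(136, 198) = 2
LCM = 136*198/2 = 26928/2 = 13464

LCM = 13464


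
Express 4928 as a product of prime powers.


4928 / 2 = 2464
2464 / 2 = 1232
1232 / 2 = 616
616 / 2 = 308
308 / 2 = 154
154 / 2 = 77
77 / 7 = 11
11 / 11 = 1
4928 = 2^6 × 7 × 11


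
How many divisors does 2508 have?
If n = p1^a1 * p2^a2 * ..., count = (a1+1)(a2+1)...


2508 = 2^2 × 3^1 × 11^1 × 19^1
d(2508) = (2+1) × (1+1) × (1+1) × (1+1) = 24

24 divisors


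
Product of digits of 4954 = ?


4 × 9 × 5 × 4 = 720


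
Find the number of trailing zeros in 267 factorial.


floor(267/5) = 53
floor(267/25) = 10
floor(267/125) = 2
Total = 65

65 trailing zeros


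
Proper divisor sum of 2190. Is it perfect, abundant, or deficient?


Proper divisors: 1, 2, 3, 5, 6, 10, 15, 30, 73, 146, 219, 365, 438, 730, 1095
Sum = 1 + 2 + 3 + 5 + 6 + 10 + 15 + 30 + 73 + 146 + 219 + 365 + 438 + 730 + 1095 = 3138
3138 > 2190 → abundant

s(2190) = 3138 (abundant)


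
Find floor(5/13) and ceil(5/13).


5/13 = 0.3846
floor = 0
ceil = 1

floor = 0, ceil = 1


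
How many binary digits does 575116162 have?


575116162 in base 2 = 100010010001111001001110000010
Number of digits = 30

30 digits (base 2)


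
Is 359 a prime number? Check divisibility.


Check divisors up to sqrt(359) = 18.9473
No divisors found.
359 is prime.

Yes, 359 is prime


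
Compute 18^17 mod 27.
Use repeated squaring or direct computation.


18^1 mod 27 = 18
18^2 mod 27 = 0
18^3 mod 27 = 0
18^4 mod 27 = 0
18^5 mod 27 = 0
18^6 mod 27 = 0
18^7 mod 27 = 0
18^8 mod 27 = 0
18^9 mod 27 = 0
18^10 mod 27 = 0
18^11 mod 27 = 0
18^12 mod 27 = 0
18^13 mod 27 = 0
18^14 mod 27 = 0
18^15 mod 27 = 0
18^16 mod 27 = 0
18^17 mod 27 = 0


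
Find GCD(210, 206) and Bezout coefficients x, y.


Tabular extended Euclidean (each row: r = 210*s + 206*t):
r=210, s=1, t=0
r=206, s=0, t=1
q=1: r=4, s=1, t=-1   [210*(1) + 206*(-1) = 4]
q=51: r=2, s=-51, t=52   [210*(-51) + 206*(52) = 2]
q=2: r=0, s=103, t=-105   [210*(103) + 206*(-105) = 0]
GCD = 2; from the row with r=2: x=-51, y=52
Check: 210*(-51) + 206*(52) = -10710 + 10712 = 2

GCD = 2, x = -51, y = 52


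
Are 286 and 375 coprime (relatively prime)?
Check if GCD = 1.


Euclidean algorithm:
375 = 1 * 286 + 89
286 = 3 * 89 + 19
89 = 4 * 19 + 13
19 = 1 * 13 + 6
13 = 2 * 6 + 1
6 = 6 * 1 + 0
GCD(286, 375) = 1

Yes, coprime (GCD = 1)


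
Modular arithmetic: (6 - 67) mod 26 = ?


6 - 67 = -61
-61 mod 26 = 17


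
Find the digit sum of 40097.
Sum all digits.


4 + 0 + 0 + 9 + 7 = 20


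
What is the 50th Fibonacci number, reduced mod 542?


F(k) mod 542 for k=1..50:
1, 1, 2, 3, 5, 8, 13, 21, 34, 55, 89, 144, 233, 377, 68, 445, 513, 416, 387, 261, 106, 367, 473, 298, 229, 527, 214, 199, 413, 70, 483, 11, 494, 505, 457, 420, 335, 213, 6, 219, 225, 444, 127, 29, 156, 185, 341, 526, 325, 309
F(50) mod 542 = 309


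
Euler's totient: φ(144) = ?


144 = 2^4 × 3^2
Prime factors: 2, 3
φ(144) = 144 × (1-1/2) × (1-1/3)
= 144 × 1/2 × 2/3 = 48

φ(144) = 48


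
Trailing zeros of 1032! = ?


floor(1032/5) = 206
floor(1032/25) = 41
floor(1032/125) = 8
floor(1032/625) = 1
Total = 256

256 trailing zeros


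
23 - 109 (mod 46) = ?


23 - 109 = -86
-86 mod 46 = 6


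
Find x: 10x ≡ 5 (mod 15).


GCD(10, 15) = 5 divides 5
Divide: 2x ≡ 1 (mod 3)
x ≡ 2 (mod 3)


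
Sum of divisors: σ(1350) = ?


Divisors of 1350: 1, 2, 3, 5, 6, 9, 10, 15, 18, 25, 27, 30, 45, 50, 54, 75, 90, 135, 150, 225, 270, 450, 675, 1350
Sum = 1 + 2 + 3 + 5 + 6 + 9 + 10 + 15 + 18 + 25 + 27 + 30 + 45 + 50 + 54 + 75 + 90 + 135 + 150 + 225 + 270 + 450 + 675 + 1350 = 3720

σ(1350) = 3720


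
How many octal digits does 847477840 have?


847477840 in base 8 = 6240676120
Number of digits = 10

10 digits (base 8)


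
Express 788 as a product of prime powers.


788 / 2 = 394
394 / 2 = 197
197 / 197 = 1
788 = 2^2 × 197


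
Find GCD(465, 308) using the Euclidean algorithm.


465 = 1 * 308 + 157
308 = 1 * 157 + 151
157 = 1 * 151 + 6
151 = 25 * 6 + 1
6 = 6 * 1 + 0
GCD = 1


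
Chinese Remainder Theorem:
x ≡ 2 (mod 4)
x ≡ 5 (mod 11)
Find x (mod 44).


M = 4*11 = 44
M1 = M/4 = 11, M2 = M/11 = 4
M1^(-1) mod 4 = 3, M2^(-1) mod 11 = 3
x = 2*11*3 + 5*4*3 = 126
126 mod 44 = 38
Check: 38 mod 4 = 2 ✓, 38 mod 11 = 5 ✓

x ≡ 38 (mod 44)


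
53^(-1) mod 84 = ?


Use the extended Euclidean algorithm on (84, 53); each row r = 84*s + 53*t:
r=84, s=1, t=0
r=53, s=0, t=1
q=1: r=31, s=1, t=-1   [84*(1) + 53*(-1) = 31]
q=1: r=22, s=-1, t=2   [84*(-1) + 53*(2) = 22]
q=1: r=9, s=2, t=-3   [84*(2) + 53*(-3) = 9]
q=2: r=4, s=-5, t=8   [84*(-5) + 53*(8) = 4]
q=2: r=1, s=12, t=-19   [84*(12) + 53*(-19) = 1]
q=4: r=0, s=-53, t=84   [84*(-53) + 53*(84) = 0]
GCD = 1 with t = -19, so 53*(-19) ≡ 1 (mod 84)
Inverse = -19 mod 84 = 65
Check: 53 * 65 = 3445 ≡ 1 (mod 84)

53^(-1) ≡ 65 (mod 84)


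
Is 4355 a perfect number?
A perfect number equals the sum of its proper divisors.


Proper divisors of 4355: 1, 5, 13, 65, 67, 335, 871
Sum = 1 + 5 + 13 + 65 + 67 + 335 + 871 = 1357

No, 4355 is not perfect (1357 ≠ 4355)


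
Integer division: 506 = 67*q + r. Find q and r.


506 = 67 * 7 + 37
Check: 469 + 37 = 506

q = 7, r = 37


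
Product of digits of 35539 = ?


3 × 5 × 5 × 3 × 9 = 2025


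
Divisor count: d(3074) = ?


3074 = 2^1 × 29^1 × 53^1
d(3074) = (1+1) × (1+1) × (1+1) = 8

8 divisors


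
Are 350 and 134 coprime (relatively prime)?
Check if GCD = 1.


Euclidean algorithm:
350 = 2 * 134 + 82
134 = 1 * 82 + 52
82 = 1 * 52 + 30
52 = 1 * 30 + 22
30 = 1 * 22 + 8
22 = 2 * 8 + 6
8 = 1 * 6 + 2
6 = 3 * 2 + 0
GCD(350, 134) = 2

No, not coprime (GCD = 2)


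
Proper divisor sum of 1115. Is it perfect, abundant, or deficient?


Proper divisors: 1, 5, 223
Sum = 1 + 5 + 223 = 229
229 < 1115 → deficient

s(1115) = 229 (deficient)


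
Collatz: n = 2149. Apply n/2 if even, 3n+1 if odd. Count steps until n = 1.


2149 → 6448 → 3224 → 1612 → 806 → 403 → 1210 → 605 → 1816 → 908 → 454 → 227 → 682 → 341 → 1024 → 512 → 256 → 128 → 64 → 32 → 16 → 8 → 4 → 2 → 1
Total steps = 24

24 steps


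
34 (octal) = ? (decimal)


34 (base 8) = 28 (decimal)
28 (decimal) = 28 (base 10)


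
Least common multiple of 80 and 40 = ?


GCD(80, 40) = 40
LCM = 80*40/40 = 3200/40 = 80

LCM = 80


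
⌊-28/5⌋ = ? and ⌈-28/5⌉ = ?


-28/5 = -5.6000
floor = -6
ceil = -5

floor = -6, ceil = -5


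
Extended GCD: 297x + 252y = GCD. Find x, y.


Tabular extended Euclidean (each row: r = 297*s + 252*t):
r=297, s=1, t=0
r=252, s=0, t=1
q=1: r=45, s=1, t=-1   [297*(1) + 252*(-1) = 45]
q=5: r=27, s=-5, t=6   [297*(-5) + 252*(6) = 27]
q=1: r=18, s=6, t=-7   [297*(6) + 252*(-7) = 18]
q=1: r=9, s=-11, t=13   [297*(-11) + 252*(13) = 9]
q=2: r=0, s=28, t=-33   [297*(28) + 252*(-33) = 0]
GCD = 9; from the row with r=9: x=-11, y=13
Check: 297*(-11) + 252*(13) = -3267 + 3276 = 9

GCD = 9, x = -11, y = 13


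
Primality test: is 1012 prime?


1012 / 2 = 506 (exact division)
1012 is NOT prime.

No, 1012 is not prime


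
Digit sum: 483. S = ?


4 + 8 + 3 = 15


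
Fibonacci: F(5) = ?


Sequence: 1, 1, 2, 3, 5
F(5) = 5


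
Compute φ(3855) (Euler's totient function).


3855 = 3 × 5 × 257
Prime factors: 3, 5, 257
φ(3855) = 3855 × (1-1/3) × (1-1/5) × (1-1/257)
= 3855 × 2/3 × 4/5 × 256/257 = 2048

φ(3855) = 2048


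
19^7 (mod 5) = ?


19^1 mod 5 = 4
19^2 mod 5 = 1
19^3 mod 5 = 4
19^4 mod 5 = 1
19^5 mod 5 = 4
19^6 mod 5 = 1
19^7 mod 5 = 4


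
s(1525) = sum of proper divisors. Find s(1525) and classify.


Proper divisors: 1, 5, 25, 61, 305
Sum = 1 + 5 + 25 + 61 + 305 = 397
397 < 1525 → deficient

s(1525) = 397 (deficient)


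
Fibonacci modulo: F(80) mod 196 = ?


F(k) mod 196 for k=1..80:
1, 1, 2, 3, 5, 8, 13, 21, 34, 55, 89, 144, 37, 181, 22, 7, 29, 36, 65, 101, 166, 71, 41, 112, 153, 69, 26, 95, 121, 20, 141, 161, 106, 71, 177, 52, 33, 85, 118, 7, 125, 132, 61, 193, 58, 55, 113, 168, 85, 57, 142, 3, 145, 148, 97, 49, 146, 195, 145, 144, 93, 41, 134, 175, 113, 92, 9, 101, 110, 15, 125, 140, 69, 13, 82, 95, 177, 76, 57, 133
F(80) mod 196 = 133


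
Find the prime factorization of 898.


898 / 2 = 449
449 / 449 = 1
898 = 2 × 449


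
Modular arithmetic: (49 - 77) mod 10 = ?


49 - 77 = -28
-28 mod 10 = 2


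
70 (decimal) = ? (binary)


70 (base 10) = 70 (decimal)
70 (decimal) = 1000110 (base 2)


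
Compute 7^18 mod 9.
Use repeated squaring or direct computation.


7^1 mod 9 = 7
7^2 mod 9 = 4
7^3 mod 9 = 1
7^4 mod 9 = 7
7^5 mod 9 = 4
7^6 mod 9 = 1
7^7 mod 9 = 7
7^8 mod 9 = 4
7^9 mod 9 = 1
7^10 mod 9 = 7
7^11 mod 9 = 4
7^12 mod 9 = 1
7^13 mod 9 = 7
7^14 mod 9 = 4
7^15 mod 9 = 1
7^16 mod 9 = 7
7^17 mod 9 = 4
7^18 mod 9 = 1


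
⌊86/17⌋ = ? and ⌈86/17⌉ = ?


86/17 = 5.0588
floor = 5
ceil = 6

floor = 5, ceil = 6


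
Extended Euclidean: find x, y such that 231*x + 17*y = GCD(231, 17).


Tabular extended Euclidean (each row: r = 231*s + 17*t):
r=231, s=1, t=0
r=17, s=0, t=1
q=13: r=10, s=1, t=-13   [231*(1) + 17*(-13) = 10]
q=1: r=7, s=-1, t=14   [231*(-1) + 17*(14) = 7]
q=1: r=3, s=2, t=-27   [231*(2) + 17*(-27) = 3]
q=2: r=1, s=-5, t=68   [231*(-5) + 17*(68) = 1]
q=3: r=0, s=17, t=-231   [231*(17) + 17*(-231) = 0]
GCD = 1; from the row with r=1: x=-5, y=68
Check: 231*(-5) + 17*(68) = -1155 + 1156 = 1

GCD = 1, x = -5, y = 68


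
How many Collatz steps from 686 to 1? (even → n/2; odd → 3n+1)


686 → 343 → 1030 → 515 → 1546 → 773 → 2320 → 1160 → 580 → 290 → 145 → 436 → 218 → 109 → 328 → 164 → 82 → 41 → 124 → 62 → 31 → 94 → 47 → 142 → 71 → 214 → 107 → 322 → 161 → 484 → 242 → 121 → 364 → 182 → 91 → 274 → 137 → 412 → 206 → 103 → 310 → 155 → 466 → 233 → 700 → 350 → 175 → 526 → 263 → 790 → 395 → 1186 → 593 → 1780 → 890 → 445 → 1336 → 668 → 334 → 167 → 502 → 251 → 754 → 377 → 1132 → 566 → 283 → 850 → 425 → 1276 → 638 → 319 → 958 → 479 → 1438 → 719 → 2158 → 1079 → 3238 → 1619 → 4858 → 2429 → 7288 → 3644 → 1822 → 911 → 2734 → 1367 → 4102 → 2051 → 6154 → 3077 → 9232 → 4616 → 2308 → 1154 → 577 → 1732 → 866 → 433 → 1300 → 650 → 325 → 976 → 488 → 244 → 122 → 61 → 184 → 92 → 46 → 23 → 70 → 35 → 106 → 53 → 160 → 80 → 40 → 20 → 10 → 5 → 16 → 8 → 4 → 2 → 1
Total steps = 126

126 steps


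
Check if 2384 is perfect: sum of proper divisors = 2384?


Proper divisors of 2384: 1, 2, 4, 8, 16, 149, 298, 596, 1192
Sum = 1 + 2 + 4 + 8 + 16 + 149 + 298 + 596 + 1192 = 2266

No, 2384 is not perfect (2266 ≠ 2384)


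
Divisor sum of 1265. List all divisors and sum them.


Divisors of 1265: 1, 5, 11, 23, 55, 115, 253, 1265
Sum = 1 + 5 + 11 + 23 + 55 + 115 + 253 + 1265 = 1728

σ(1265) = 1728


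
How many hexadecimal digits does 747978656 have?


747978656 in base 16 = 2C953FA0
Number of digits = 8

8 digits (base 16)


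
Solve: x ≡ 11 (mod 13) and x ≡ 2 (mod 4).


M = 13*4 = 52
M1 = M/13 = 4, M2 = M/4 = 13
M1^(-1) mod 13 = 10, M2^(-1) mod 4 = 1
x = 11*4*10 + 2*13*1 = 466
466 mod 52 = 50
Check: 50 mod 13 = 11 ✓, 50 mod 4 = 2 ✓

x ≡ 50 (mod 52)


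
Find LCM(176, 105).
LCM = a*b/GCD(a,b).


GCD(176, 105) = 1
LCM = 176*105/1 = 18480/1 = 18480

LCM = 18480


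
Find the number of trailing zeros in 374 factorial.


floor(374/5) = 74
floor(374/25) = 14
floor(374/125) = 2
Total = 90

90 trailing zeros


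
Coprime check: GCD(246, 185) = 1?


Euclidean algorithm:
246 = 1 * 185 + 61
185 = 3 * 61 + 2
61 = 30 * 2 + 1
2 = 2 * 1 + 0
GCD(246, 185) = 1

Yes, coprime (GCD = 1)


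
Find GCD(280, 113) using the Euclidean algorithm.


280 = 2 * 113 + 54
113 = 2 * 54 + 5
54 = 10 * 5 + 4
5 = 1 * 4 + 1
4 = 4 * 1 + 0
GCD = 1


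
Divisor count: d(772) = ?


772 = 2^2 × 193^1
d(772) = (2+1) × (1+1) = 6

6 divisors


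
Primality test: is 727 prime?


Check divisors up to sqrt(727) = 26.9629
No divisors found.
727 is prime.

Yes, 727 is prime


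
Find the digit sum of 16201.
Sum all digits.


1 + 6 + 2 + 0 + 1 = 10


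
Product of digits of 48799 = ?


4 × 8 × 7 × 9 × 9 = 18144


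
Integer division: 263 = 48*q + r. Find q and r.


263 = 48 * 5 + 23
Check: 240 + 23 = 263

q = 5, r = 23


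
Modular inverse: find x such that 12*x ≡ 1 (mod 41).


Use the extended Euclidean algorithm on (41, 12); each row r = 41*s + 12*t:
r=41, s=1, t=0
r=12, s=0, t=1
q=3: r=5, s=1, t=-3   [41*(1) + 12*(-3) = 5]
q=2: r=2, s=-2, t=7   [41*(-2) + 12*(7) = 2]
q=2: r=1, s=5, t=-17   [41*(5) + 12*(-17) = 1]
q=2: r=0, s=-12, t=41   [41*(-12) + 12*(41) = 0]
GCD = 1 with t = -17, so 12*(-17) ≡ 1 (mod 41)
Inverse = -17 mod 41 = 24
Check: 12 * 24 = 288 ≡ 1 (mod 41)

12^(-1) ≡ 24 (mod 41)


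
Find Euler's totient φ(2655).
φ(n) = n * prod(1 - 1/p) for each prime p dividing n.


2655 = 3^2 × 5 × 59
Prime factors: 3, 5, 59
φ(2655) = 2655 × (1-1/3) × (1-1/5) × (1-1/59)
= 2655 × 2/3 × 4/5 × 58/59 = 1392

φ(2655) = 1392


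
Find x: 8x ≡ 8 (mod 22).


GCD(8, 22) = 2 divides 8
Divide: 4x ≡ 4 (mod 11)
x ≡ 1 (mod 11)


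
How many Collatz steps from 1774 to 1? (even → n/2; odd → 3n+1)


1774 → 887 → 2662 → 1331 → 3994 → 1997 → 5992 → 2996 → 1498 → 749 → 2248 → 1124 → 562 → 281 → 844 → 422 → 211 → 634 → 317 → 952 → 476 → 238 → 119 → 358 → 179 → 538 → 269 → 808 → 404 → 202 → 101 → 304 → 152 → 76 → 38 → 19 → 58 → 29 → 88 → 44 → 22 → 11 → 34 → 17 → 52 → 26 → 13 → 40 → 20 → 10 → 5 → 16 → 8 → 4 → 2 → 1
Total steps = 55

55 steps


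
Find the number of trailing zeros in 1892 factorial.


floor(1892/5) = 378
floor(1892/25) = 75
floor(1892/125) = 15
floor(1892/625) = 3
Total = 471

471 trailing zeros


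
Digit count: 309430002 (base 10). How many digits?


309430002 has 9 digits in base 10
floor(log10(309430002)) + 1 = floor(8.4906) + 1 = 9

9 digits (base 10)


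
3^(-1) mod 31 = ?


Use the extended Euclidean algorithm on (31, 3); each row r = 31*s + 3*t:
r=31, s=1, t=0
r=3, s=0, t=1
q=10: r=1, s=1, t=-10   [31*(1) + 3*(-10) = 1]
q=3: r=0, s=-3, t=31   [31*(-3) + 3*(31) = 0]
GCD = 1 with t = -10, so 3*(-10) ≡ 1 (mod 31)
Inverse = -10 mod 31 = 21
Check: 3 * 21 = 63 ≡ 1 (mod 31)

3^(-1) ≡ 21 (mod 31)


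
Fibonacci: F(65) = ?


Sequence: 1, 1, 2, 3, 5, 8, 13, 21, 34, 55, 89, 144, 233, 377, 610, 987, 1597, 2584, 4181, 6765, 10946, 17711, 28657, 46368, 75025, 121393, 196418, 317811, 514229, 832040, 1346269, 2178309, 3524578, 5702887, 9227465, 14930352, 24157817, 39088169, 63245986, 102334155, 165580141, 267914296, 433494437, 701408733, 1134903170, 1836311903, 2971215073, 4807526976, 7778742049, 12586269025, 20365011074, 32951280099, 53316291173, 86267571272, 139583862445, 225851433717, 365435296162, 591286729879, 956722026041, 1548008755920, 2504730781961, 4052739537881, 6557470319842, 10610209857723, 17167680177565
F(65) = 17167680177565


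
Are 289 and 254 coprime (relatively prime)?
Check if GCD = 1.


Euclidean algorithm:
289 = 1 * 254 + 35
254 = 7 * 35 + 9
35 = 3 * 9 + 8
9 = 1 * 8 + 1
8 = 8 * 1 + 0
GCD(289, 254) = 1

Yes, coprime (GCD = 1)


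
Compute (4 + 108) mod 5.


4 + 108 = 112
112 mod 5 = 2


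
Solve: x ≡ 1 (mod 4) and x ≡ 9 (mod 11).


M = 4*11 = 44
M1 = M/4 = 11, M2 = M/11 = 4
M1^(-1) mod 4 = 3, M2^(-1) mod 11 = 3
x = 1*11*3 + 9*4*3 = 141
141 mod 44 = 9
Check: 9 mod 4 = 1 ✓, 9 mod 11 = 9 ✓

x ≡ 9 (mod 44)


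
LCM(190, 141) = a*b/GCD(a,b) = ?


GCD(190, 141) = 1
LCM = 190*141/1 = 26790/1 = 26790

LCM = 26790


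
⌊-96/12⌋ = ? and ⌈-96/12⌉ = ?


-96/12 = -8.0000
floor = -8
ceil = -8

floor = -8, ceil = -8


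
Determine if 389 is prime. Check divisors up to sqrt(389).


Check divisors up to sqrt(389) = 19.7231
No divisors found.
389 is prime.

Yes, 389 is prime


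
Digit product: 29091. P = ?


2 × 9 × 0 × 9 × 1 = 0


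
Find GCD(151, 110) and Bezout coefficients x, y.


Tabular extended Euclidean (each row: r = 151*s + 110*t):
r=151, s=1, t=0
r=110, s=0, t=1
q=1: r=41, s=1, t=-1   [151*(1) + 110*(-1) = 41]
q=2: r=28, s=-2, t=3   [151*(-2) + 110*(3) = 28]
q=1: r=13, s=3, t=-4   [151*(3) + 110*(-4) = 13]
q=2: r=2, s=-8, t=11   [151*(-8) + 110*(11) = 2]
q=6: r=1, s=51, t=-70   [151*(51) + 110*(-70) = 1]
q=2: r=0, s=-110, t=151   [151*(-110) + 110*(151) = 0]
GCD = 1; from the row with r=1: x=51, y=-70
Check: 151*(51) + 110*(-70) = 7701 - 7700 = 1

GCD = 1, x = 51, y = -70


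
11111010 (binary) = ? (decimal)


11111010 (base 2) = 250 (decimal)
250 (decimal) = 250 (base 10)


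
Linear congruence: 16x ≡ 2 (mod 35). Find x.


GCD(16, 35) = 1, unique solution
a^(-1) mod 35 = 11
x = 11 * 2 mod 35 = 22

x ≡ 22 (mod 35)


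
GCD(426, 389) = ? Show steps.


426 = 1 * 389 + 37
389 = 10 * 37 + 19
37 = 1 * 19 + 18
19 = 1 * 18 + 1
18 = 18 * 1 + 0
GCD = 1


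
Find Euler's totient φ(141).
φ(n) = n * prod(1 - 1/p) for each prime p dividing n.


141 = 3 × 47
Prime factors: 3, 47
φ(141) = 141 × (1-1/3) × (1-1/47)
= 141 × 2/3 × 46/47 = 92

φ(141) = 92


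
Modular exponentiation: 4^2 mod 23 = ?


4^1 mod 23 = 4
4^2 mod 23 = 16


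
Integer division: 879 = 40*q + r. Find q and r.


879 = 40 * 21 + 39
Check: 840 + 39 = 879

q = 21, r = 39


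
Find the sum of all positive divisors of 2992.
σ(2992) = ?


Divisors of 2992: 1, 2, 4, 8, 11, 16, 17, 22, 34, 44, 68, 88, 136, 176, 187, 272, 374, 748, 1496, 2992
Sum = 1 + 2 + 4 + 8 + 11 + 16 + 17 + 22 + 34 + 44 + 68 + 88 + 136 + 176 + 187 + 272 + 374 + 748 + 1496 + 2992 = 6696

σ(2992) = 6696


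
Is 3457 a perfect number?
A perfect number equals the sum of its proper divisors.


Proper divisors of 3457: 1
Sum = 1 = 1

No, 3457 is not perfect (1 ≠ 3457)


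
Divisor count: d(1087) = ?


1087 = 1087^1
d(1087) = (1+1) = 2

2 divisors


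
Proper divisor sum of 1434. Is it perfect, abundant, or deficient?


Proper divisors: 1, 2, 3, 6, 239, 478, 717
Sum = 1 + 2 + 3 + 6 + 239 + 478 + 717 = 1446
1446 > 1434 → abundant

s(1434) = 1446 (abundant)


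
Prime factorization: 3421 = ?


3421 / 11 = 311
311 / 311 = 1
3421 = 11 × 311


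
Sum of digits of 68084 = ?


6 + 8 + 0 + 8 + 4 = 26


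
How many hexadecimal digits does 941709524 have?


941709524 in base 16 = 382158D4
Number of digits = 8

8 digits (base 16)


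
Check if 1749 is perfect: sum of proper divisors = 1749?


Proper divisors of 1749: 1, 3, 11, 33, 53, 159, 583
Sum = 1 + 3 + 11 + 33 + 53 + 159 + 583 = 843

No, 1749 is not perfect (843 ≠ 1749)


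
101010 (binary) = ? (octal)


101010 (base 2) = 42 (decimal)
42 (decimal) = 52 (base 8)


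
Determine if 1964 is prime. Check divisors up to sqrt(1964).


1964 / 2 = 982 (exact division)
1964 is NOT prime.

No, 1964 is not prime


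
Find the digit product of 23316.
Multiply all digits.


2 × 3 × 3 × 1 × 6 = 108


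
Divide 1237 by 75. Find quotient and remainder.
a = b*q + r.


1237 = 75 * 16 + 37
Check: 1200 + 37 = 1237

q = 16, r = 37


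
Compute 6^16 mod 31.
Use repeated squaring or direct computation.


6^1 mod 31 = 6
6^2 mod 31 = 5
6^3 mod 31 = 30
6^4 mod 31 = 25
6^5 mod 31 = 26
6^6 mod 31 = 1
6^7 mod 31 = 6
6^8 mod 31 = 5
6^9 mod 31 = 30
6^10 mod 31 = 25
6^11 mod 31 = 26
6^12 mod 31 = 1
6^13 mod 31 = 6
6^14 mod 31 = 5
6^15 mod 31 = 30
6^16 mod 31 = 25
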